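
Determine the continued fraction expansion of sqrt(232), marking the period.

Write x_i = (sqrt(232) + m_i)/d_i with (m_0, d_0) = (0, 1). a_0 = floor(sqrt(232)) = 15, since 15^2 = 225 <= 232 < 256 = 16^2.
Iterate m_{i+1} = d_i*a_i - m_i, d_{i+1} = (232 - m_{i+1}^2)/d_i, a_{i+1} = floor((a_0 + m_{i+1})/d_{i+1}):
  m_1 = 1*15 - 0 = 15, d_1 = (232 - 15^2)/1 = 7/1 = 7, a_1 = floor((15 + 15)/7) = 4.
  m_2 = 7*4 - 15 = 13, d_2 = (232 - 13^2)/7 = 63/7 = 9, a_2 = floor((15 + 13)/9) = 3.
  m_3 = 9*3 - 13 = 14, d_3 = (232 - 14^2)/9 = 36/9 = 4, a_3 = floor((15 + 14)/4) = 7.
  m_4 = 4*7 - 14 = 14, d_4 = (232 - 14^2)/4 = 36/4 = 9, a_4 = floor((15 + 14)/9) = 3.
  m_5 = 9*3 - 14 = 13, d_5 = (232 - 13^2)/9 = 63/9 = 7, a_5 = floor((15 + 13)/7) = 4.
  m_6 = 7*4 - 13 = 15, d_6 = (232 - 15^2)/7 = 7/7 = 1, a_6 = floor((15 + 15)/1) = 30.
  m_7 = 1*30 - 15 = 15, d_7 = (232 - 15^2)/1 = 7/1 = 7: (m_7, d_7) = (m_1, d_1) = (15, 7), so from here the quotients repeat a_1, ..., a_6; the period length is 6.
Hence the expansion of sqrt(232) is a_0 = 15 followed by the repeating block 4, 3, 7, 3, 4, 30 (period 6).

[15; (4, 3, 7, 3, 4, 30)]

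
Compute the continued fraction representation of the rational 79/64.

Run the Euclidean algorithm on 79 and 64; the successive quotients are the partial quotients a_0, a_1, ... (each step inverts the fractional part left over by the previous one):
  79 = 1*64 + 15, so a_0 = 1.
  64 = 4*15 + 4, so a_1 = 4.
  15 = 3*4 + 3, so a_2 = 3.
  4 = 1*3 + 1, so a_3 = 1.
  3 = 3*1 + 0, so a_4 = 3.
The remainder reaches 0 after 5 divisions, so the expansion has 5 partial quotients, read off in order.

[1; 4, 3, 1, 3]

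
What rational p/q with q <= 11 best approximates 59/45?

Expand x = 59/45 as a continued fraction with the Euclidean algorithm:
  59 = 1*45 + 14, so a_0 = 1.
  45 = 3*14 + 3, so a_1 = 3.
  14 = 4*3 + 2, so a_2 = 4.
  3 = 1*2 + 1, so a_3 = 1.
  2 = 2*1 + 0, so a_4 = 2.
so x = [1; 3, 4, 1, 2].
Convergents (p_i = a_i*p_{i-1} + p_{i-2}, q_i = a_i*q_{i-1} + q_{i-2} with p_{-2}=0, p_{-1}=1, q_{-2}=1, q_{-1}=0), until the denominator exceeds 11:
  i=0: a_0=1, p_0 = 1*1 + 0 = 1, q_0 = 1*0 + 1 = 1.
  i=1: a_1=3, p_1 = 3*1 + 1 = 4, q_1 = 3*1 + 0 = 3.
  i=2: a_2=4, p_2 = 4*4 + 1 = 17, q_2 = 4*3 + 1 = 13.
q_2 = 13 > 11, so the last convergent with denominator <= 11 is p_1/q_1 = 4/3.
The closest fraction with denominator <= 11 is either p_1/q_1 or the intermediate fraction (k*p_1 + p_0)/(k*q_1 + q_0) with the largest k >= 1 whose denominator stays <= 11; these approach x as k grows, and every other convergent or intermediate fraction in range is farther away.
Largest k: floor((11 - q_0)/q_1) = floor((11 - 1)/3) = 3.
That gives (3*4 + 1)/(3*3 + 1) = 13/10.
Compare the errors: |x - 4/3| = |59*3 - 4*45|/(45*3) = 3/135, and |x - 13/10| = |59*10 - 13*45|/(45*10) = 5/450.
Cross-multiplying, 5*135 = 675 < 1350 = 3*450, so 5/450 is smaller: the intermediate fraction 13/10 is closer to x than 4/3.

13/10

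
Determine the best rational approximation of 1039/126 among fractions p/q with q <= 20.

Expand x = 1039/126 as a continued fraction with the Euclidean algorithm:
  1039 = 8*126 + 31, so a_0 = 8.
  126 = 4*31 + 2, so a_1 = 4.
  31 = 15*2 + 1, so a_2 = 15.
  2 = 2*1 + 0, so a_3 = 2.
so x = [8; 4, 15, 2].
Convergents (p_i = a_i*p_{i-1} + p_{i-2}, q_i = a_i*q_{i-1} + q_{i-2} with p_{-2}=0, p_{-1}=1, q_{-2}=1, q_{-1}=0), until the denominator exceeds 20:
  i=0: a_0=8, p_0 = 8*1 + 0 = 8, q_0 = 8*0 + 1 = 1.
  i=1: a_1=4, p_1 = 4*8 + 1 = 33, q_1 = 4*1 + 0 = 4.
  i=2: a_2=15, p_2 = 15*33 + 8 = 503, q_2 = 15*4 + 1 = 61.
q_2 = 61 > 20, so the last convergent with denominator <= 20 is p_1/q_1 = 33/4.
The closest fraction with denominator <= 20 is either p_1/q_1 or the intermediate fraction (k*p_1 + p_0)/(k*q_1 + q_0) with the largest k >= 1 whose denominator stays <= 20; these approach x as k grows, and every other convergent or intermediate fraction in range is farther away.
Largest k: floor((20 - q_0)/q_1) = floor((20 - 1)/4) = 4.
That gives (4*33 + 8)/(4*4 + 1) = 140/17.
Compare the errors: |x - 33/4| = |1039*4 - 33*126|/(126*4) = 2/504, and |x - 140/17| = |1039*17 - 140*126|/(126*17) = 23/2142.
Cross-multiplying, 2*2142 = 4284 < 11592 = 23*504, so 2/504 is smaller: the convergent 33/4 is closer to x than 140/17.

33/4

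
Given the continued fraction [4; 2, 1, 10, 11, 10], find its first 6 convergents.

Using the convergent recurrence p_i = a_i*p_{i-1} + p_{i-2}, q_i = a_i*q_{i-1} + q_{i-2} with p_{-2}=0, p_{-1}=1, q_{-2}=1, q_{-1}=0:
  i=0: a_0=4, p_0 = 4*1 + 0 = 4, q_0 = 4*0 + 1 = 1.
  i=1: a_1=2, p_1 = 2*4 + 1 = 9, q_1 = 2*1 + 0 = 2.
  i=2: a_2=1, p_2 = 1*9 + 4 = 13, q_2 = 1*2 + 1 = 3.
  i=3: a_3=10, p_3 = 10*13 + 9 = 139, q_3 = 10*3 + 2 = 32.
  i=4: a_4=11, p_4 = 11*139 + 13 = 1542, q_4 = 11*32 + 3 = 355.
  i=5: a_5=10, p_5 = 10*1542 + 139 = 15559, q_5 = 10*355 + 32 = 3582.

4/1, 9/2, 13/3, 139/32, 1542/355, 15559/3582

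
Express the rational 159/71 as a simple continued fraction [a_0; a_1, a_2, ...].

[2; 4, 5, 1, 2]

Run the Euclidean algorithm on 159 and 71; the successive quotients are the partial quotients a_0, a_1, ... (each step inverts the fractional part left over by the previous one):
  159 = 2*71 + 17, so a_0 = 2.
  71 = 4*17 + 3, so a_1 = 4.
  17 = 5*3 + 2, so a_2 = 5.
  3 = 1*2 + 1, so a_3 = 1.
  2 = 2*1 + 0, so a_4 = 2.
The remainder reaches 0 after 5 divisions, so the expansion has 5 partial quotients, read off in order.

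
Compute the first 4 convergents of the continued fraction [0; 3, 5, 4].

Using the convergent recurrence p_i = a_i*p_{i-1} + p_{i-2}, q_i = a_i*q_{i-1} + q_{i-2} with p_{-2}=0, p_{-1}=1, q_{-2}=1, q_{-1}=0:
  i=0: a_0=0, p_0 = 0*1 + 0 = 0, q_0 = 0*0 + 1 = 1.
  i=1: a_1=3, p_1 = 3*0 + 1 = 1, q_1 = 3*1 + 0 = 3.
  i=2: a_2=5, p_2 = 5*1 + 0 = 5, q_2 = 5*3 + 1 = 16.
  i=3: a_3=4, p_3 = 4*5 + 1 = 21, q_3 = 4*16 + 3 = 67.

0/1, 1/3, 5/16, 21/67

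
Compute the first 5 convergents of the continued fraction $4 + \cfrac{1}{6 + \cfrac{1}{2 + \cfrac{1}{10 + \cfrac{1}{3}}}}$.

4/1, 25/6, 54/13, 565/136, 1749/421

Using the convergent recurrence p_i = a_i*p_{i-1} + p_{i-2}, q_i = a_i*q_{i-1} + q_{i-2} with p_{-2}=0, p_{-1}=1, q_{-2}=1, q_{-1}=0:
  i=0: a_0=4, p_0 = 4*1 + 0 = 4, q_0 = 4*0 + 1 = 1.
  i=1: a_1=6, p_1 = 6*4 + 1 = 25, q_1 = 6*1 + 0 = 6.
  i=2: a_2=2, p_2 = 2*25 + 4 = 54, q_2 = 2*6 + 1 = 13.
  i=3: a_3=10, p_3 = 10*54 + 25 = 565, q_3 = 10*13 + 6 = 136.
  i=4: a_4=3, p_4 = 3*565 + 54 = 1749, q_4 = 3*136 + 13 = 421.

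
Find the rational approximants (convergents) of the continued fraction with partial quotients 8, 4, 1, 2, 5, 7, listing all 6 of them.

8/1, 33/4, 41/5, 115/14, 616/75, 4427/539

Using the convergent recurrence p_i = a_i*p_{i-1} + p_{i-2}, q_i = a_i*q_{i-1} + q_{i-2} with p_{-2}=0, p_{-1}=1, q_{-2}=1, q_{-1}=0:
  i=0: a_0=8, p_0 = 8*1 + 0 = 8, q_0 = 8*0 + 1 = 1.
  i=1: a_1=4, p_1 = 4*8 + 1 = 33, q_1 = 4*1 + 0 = 4.
  i=2: a_2=1, p_2 = 1*33 + 8 = 41, q_2 = 1*4 + 1 = 5.
  i=3: a_3=2, p_3 = 2*41 + 33 = 115, q_3 = 2*5 + 4 = 14.
  i=4: a_4=5, p_4 = 5*115 + 41 = 616, q_4 = 5*14 + 5 = 75.
  i=5: a_5=7, p_5 = 7*616 + 115 = 4427, q_5 = 7*75 + 14 = 539.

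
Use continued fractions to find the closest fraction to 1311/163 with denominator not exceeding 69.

378/47

Expand x = 1311/163 as a continued fraction with the Euclidean algorithm:
  1311 = 8*163 + 7, so a_0 = 8.
  163 = 23*7 + 2, so a_1 = 23.
  7 = 3*2 + 1, so a_2 = 3.
  2 = 2*1 + 0, so a_3 = 2.
so x = [8; 23, 3, 2].
Convergents (p_i = a_i*p_{i-1} + p_{i-2}, q_i = a_i*q_{i-1} + q_{i-2} with p_{-2}=0, p_{-1}=1, q_{-2}=1, q_{-1}=0), until the denominator exceeds 69:
  i=0: a_0=8, p_0 = 8*1 + 0 = 8, q_0 = 8*0 + 1 = 1.
  i=1: a_1=23, p_1 = 23*8 + 1 = 185, q_1 = 23*1 + 0 = 23.
  i=2: a_2=3, p_2 = 3*185 + 8 = 563, q_2 = 3*23 + 1 = 70.
q_2 = 70 > 69, so the last convergent with denominator <= 69 is p_1/q_1 = 185/23.
The closest fraction with denominator <= 69 is either p_1/q_1 or the intermediate fraction (k*p_1 + p_0)/(k*q_1 + q_0) with the largest k >= 1 whose denominator stays <= 69; these approach x as k grows, and every other convergent or intermediate fraction in range is farther away.
Largest k: floor((69 - q_0)/q_1) = floor((69 - 1)/23) = 2.
That gives (2*185 + 8)/(2*23 + 1) = 378/47.
Compare the errors: |x - 185/23| = |1311*23 - 185*163|/(163*23) = 2/3749, and |x - 378/47| = |1311*47 - 378*163|/(163*47) = 3/7661.
Cross-multiplying, 3*3749 = 11247 < 15322 = 2*7661, so 3/7661 is smaller: the intermediate fraction 378/47 is closer to x than 185/23.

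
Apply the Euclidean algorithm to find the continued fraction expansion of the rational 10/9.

[1; 9]

Run the Euclidean algorithm on 10 and 9; the successive quotients are the partial quotients a_0, a_1, ... (each step inverts the fractional part left over by the previous one):
  10 = 1*9 + 1, so a_0 = 1.
  9 = 9*1 + 0, so a_1 = 9.
The remainder reaches 0 after 2 divisions, so the expansion has 2 partial quotients, read off in order.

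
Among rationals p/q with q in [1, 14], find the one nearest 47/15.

Expand x = 47/15 as a continued fraction with the Euclidean algorithm:
  47 = 3*15 + 2, so a_0 = 3.
  15 = 7*2 + 1, so a_1 = 7.
  2 = 2*1 + 0, so a_2 = 2.
so x = [3; 7, 2].
Convergents (p_i = a_i*p_{i-1} + p_{i-2}, q_i = a_i*q_{i-1} + q_{i-2} with p_{-2}=0, p_{-1}=1, q_{-2}=1, q_{-1}=0), until the denominator exceeds 14:
  i=0: a_0=3, p_0 = 3*1 + 0 = 3, q_0 = 3*0 + 1 = 1.
  i=1: a_1=7, p_1 = 7*3 + 1 = 22, q_1 = 7*1 + 0 = 7.
  i=2: a_2=2, p_2 = 2*22 + 3 = 47, q_2 = 2*7 + 1 = 15.
q_2 = 15 > 14, so the last convergent with denominator <= 14 is p_1/q_1 = 22/7.
The closest fraction with denominator <= 14 is either p_1/q_1 or the intermediate fraction (k*p_1 + p_0)/(k*q_1 + q_0) with the largest k >= 1 whose denominator stays <= 14; these approach x as k grows, and every other convergent or intermediate fraction in range is farther away.
Largest k: floor((14 - q_0)/q_1) = floor((14 - 1)/7) = 1.
That gives (1*22 + 3)/(1*7 + 1) = 25/8.
Compare the errors: |x - 22/7| = |47*7 - 22*15|/(15*7) = 1/105, and |x - 25/8| = |47*8 - 25*15|/(15*8) = 1/120.
Cross-multiplying, 1*105 = 105 < 120 = 1*120, so 1/120 is smaller: the intermediate fraction 25/8 is closer to x than 22/7.

25/8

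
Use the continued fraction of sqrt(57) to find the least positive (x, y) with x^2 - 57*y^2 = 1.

First expand sqrt(57) as a continued fraction. With x_i = (sqrt(57) + m_i)/d_i and (m_0, d_0) = (0, 1): a_0 = floor(sqrt(57)) = 7, since 7^2 = 49 <= 57 < 64 = 8^2.
Iterate m_{i+1} = d_i*a_i - m_i, d_{i+1} = (57 - m_{i+1}^2)/d_i, a_{i+1} = floor((a_0 + m_{i+1})/d_{i+1}):
  m_1 = 1*7 - 0 = 7, d_1 = (57 - 7^2)/1 = 8/1 = 8, a_1 = floor((7 + 7)/8) = 1.
  m_2 = 8*1 - 7 = 1, d_2 = (57 - 1^2)/8 = 56/8 = 7, a_2 = floor((7 + 1)/7) = 1.
  m_3 = 7*1 - 1 = 6, d_3 = (57 - 6^2)/7 = 21/7 = 3, a_3 = floor((7 + 6)/3) = 4.
  m_4 = 3*4 - 6 = 6, d_4 = (57 - 6^2)/3 = 21/3 = 7, a_4 = floor((7 + 6)/7) = 1.
  m_5 = 7*1 - 6 = 1, d_5 = (57 - 1^2)/7 = 56/7 = 8, a_5 = floor((7 + 1)/8) = 1.
  m_6 = 8*1 - 1 = 7, d_6 = (57 - 7^2)/8 = 8/8 = 1, a_6 = floor((7 + 7)/1) = 14.
  m_7 = 1*14 - 7 = 7, d_7 = (57 - 7^2)/1 = 8/1 = 8: (m_7, d_7) = (m_1, d_1) = (7, 8), so from here the quotients repeat a_1, ..., a_6; the period length is 6.
So sqrt(57) = [7; (1, 1, 4, 1, 1, 14)] with period length k = 6.
k is even, so the fundamental solution of x^2 - 57y^2 = 1 is (p_{k-1}, q_{k-1}) = (p_5, q_5); compute convergents through index 5.
Convergents (p_i = a_i*p_{i-1} + p_{i-2}, q_i = a_i*q_{i-1} + q_{i-2} with p_{-2}=0, p_{-1}=1, q_{-2}=1, q_{-1}=0):
  i=0: a_0=7, p_0 = 7*1 + 0 = 7, q_0 = 7*0 + 1 = 1.
  i=1: a_1=1, p_1 = 1*7 + 1 = 8, q_1 = 1*1 + 0 = 1.
  i=2: a_2=1, p_2 = 1*8 + 7 = 15, q_2 = 1*1 + 1 = 2.
  i=3: a_3=4, p_3 = 4*15 + 8 = 68, q_3 = 4*2 + 1 = 9.
  i=4: a_4=1, p_4 = 1*68 + 15 = 83, q_4 = 1*9 + 2 = 11.
  i=5: a_5=1, p_5 = 1*83 + 68 = 151, q_5 = 1*11 + 9 = 20.
Check: 151^2 - 57*20^2 = 22801 - 22800 = 1, so (x, y) = (151, 20) solves the equation, and by the theorem it is the least positive solution.

(x, y) = (151, 20)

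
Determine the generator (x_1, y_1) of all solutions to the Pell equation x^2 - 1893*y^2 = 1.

(x, y) = (5047, 116)

First expand sqrt(1893) as a continued fraction. With x_i = (sqrt(1893) + m_i)/d_i and (m_0, d_0) = (0, 1): a_0 = floor(sqrt(1893)) = 43, since 43^2 = 1849 <= 1893 < 1936 = 44^2.
Iterate m_{i+1} = d_i*a_i - m_i, d_{i+1} = (1893 - m_{i+1}^2)/d_i, a_{i+1} = floor((a_0 + m_{i+1})/d_{i+1}):
  m_1 = 1*43 - 0 = 43, d_1 = (1893 - 43^2)/1 = 44/1 = 44, a_1 = floor((43 + 43)/44) = 1.
  m_2 = 44*1 - 43 = 1, d_2 = (1893 - 1^2)/44 = 1892/44 = 43, a_2 = floor((43 + 1)/43) = 1.
  m_3 = 43*1 - 1 = 42, d_3 = (1893 - 42^2)/43 = 129/43 = 3, a_3 = floor((43 + 42)/3) = 28.
  m_4 = 3*28 - 42 = 42, d_4 = (1893 - 42^2)/3 = 129/3 = 43, a_4 = floor((43 + 42)/43) = 1.
  m_5 = 43*1 - 42 = 1, d_5 = (1893 - 1^2)/43 = 1892/43 = 44, a_5 = floor((43 + 1)/44) = 1.
  m_6 = 44*1 - 1 = 43, d_6 = (1893 - 43^2)/44 = 44/44 = 1, a_6 = floor((43 + 43)/1) = 86.
  m_7 = 1*86 - 43 = 43, d_7 = (1893 - 43^2)/1 = 44/1 = 44: (m_7, d_7) = (m_1, d_1) = (43, 44), so from here the quotients repeat a_1, ..., a_6; the period length is 6.
So sqrt(1893) = [43; (1, 1, 28, 1, 1, 86)] with period length k = 6.
k is even, so the fundamental solution of x^2 - 1893y^2 = 1 is (p_{k-1}, q_{k-1}) = (p_5, q_5); compute convergents through index 5.
Convergents (p_i = a_i*p_{i-1} + p_{i-2}, q_i = a_i*q_{i-1} + q_{i-2} with p_{-2}=0, p_{-1}=1, q_{-2}=1, q_{-1}=0):
  i=0: a_0=43, p_0 = 43*1 + 0 = 43, q_0 = 43*0 + 1 = 1.
  i=1: a_1=1, p_1 = 1*43 + 1 = 44, q_1 = 1*1 + 0 = 1.
  i=2: a_2=1, p_2 = 1*44 + 43 = 87, q_2 = 1*1 + 1 = 2.
  i=3: a_3=28, p_3 = 28*87 + 44 = 2480, q_3 = 28*2 + 1 = 57.
  i=4: a_4=1, p_4 = 1*2480 + 87 = 2567, q_4 = 1*57 + 2 = 59.
  i=5: a_5=1, p_5 = 1*2567 + 2480 = 5047, q_5 = 1*59 + 57 = 116.
Check: 5047^2 - 1893*116^2 = 25472209 - 25472208 = 1, so (x, y) = (5047, 116) solves the equation, and by the theorem it is the least positive solution.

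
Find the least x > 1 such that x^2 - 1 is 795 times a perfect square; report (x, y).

First expand sqrt(795) as a continued fraction. With x_i = (sqrt(795) + m_i)/d_i and (m_0, d_0) = (0, 1): a_0 = floor(sqrt(795)) = 28, since 28^2 = 784 <= 795 < 841 = 29^2.
Iterate m_{i+1} = d_i*a_i - m_i, d_{i+1} = (795 - m_{i+1}^2)/d_i, a_{i+1} = floor((a_0 + m_{i+1})/d_{i+1}):
  m_1 = 1*28 - 0 = 28, d_1 = (795 - 28^2)/1 = 11/1 = 11, a_1 = floor((28 + 28)/11) = 5.
  m_2 = 11*5 - 28 = 27, d_2 = (795 - 27^2)/11 = 66/11 = 6, a_2 = floor((28 + 27)/6) = 9.
  m_3 = 6*9 - 27 = 27, d_3 = (795 - 27^2)/6 = 66/6 = 11, a_3 = floor((28 + 27)/11) = 5.
  m_4 = 11*5 - 27 = 28, d_4 = (795 - 28^2)/11 = 11/11 = 1, a_4 = floor((28 + 28)/1) = 56.
  m_5 = 1*56 - 28 = 28, d_5 = (795 - 28^2)/1 = 11/1 = 11: (m_5, d_5) = (m_1, d_1) = (28, 11), so from here the quotients repeat a_1, ..., a_4; the period length is 4.
So sqrt(795) = [28; (5, 9, 5, 56)] with period length k = 4.
k is even, so the fundamental solution of x^2 - 795y^2 = 1 is (p_{k-1}, q_{k-1}) = (p_3, q_3); compute convergents through index 3.
Convergents (p_i = a_i*p_{i-1} + p_{i-2}, q_i = a_i*q_{i-1} + q_{i-2} with p_{-2}=0, p_{-1}=1, q_{-2}=1, q_{-1}=0):
  i=0: a_0=28, p_0 = 28*1 + 0 = 28, q_0 = 28*0 + 1 = 1.
  i=1: a_1=5, p_1 = 5*28 + 1 = 141, q_1 = 5*1 + 0 = 5.
  i=2: a_2=9, p_2 = 9*141 + 28 = 1297, q_2 = 9*5 + 1 = 46.
  i=3: a_3=5, p_3 = 5*1297 + 141 = 6626, q_3 = 5*46 + 5 = 235.
Check: 6626^2 - 795*235^2 = 43903876 - 43903875 = 1, so (x, y) = (6626, 235) solves the equation, and by the theorem it is the least positive solution.

(x, y) = (6626, 235)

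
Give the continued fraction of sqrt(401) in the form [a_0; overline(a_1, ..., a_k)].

[20; overline(40)]

Write x_i = (sqrt(401) + m_i)/d_i with (m_0, d_0) = (0, 1). a_0 = floor(sqrt(401)) = 20, since 20^2 = 400 <= 401 < 441 = 21^2.
Iterate m_{i+1} = d_i*a_i - m_i, d_{i+1} = (401 - m_{i+1}^2)/d_i, a_{i+1} = floor((a_0 + m_{i+1})/d_{i+1}):
  m_1 = 1*20 - 0 = 20, d_1 = (401 - 20^2)/1 = 1/1 = 1, a_1 = floor((20 + 20)/1) = 40.
  m_2 = 1*40 - 20 = 20, d_2 = (401 - 20^2)/1 = 1/1 = 1: (m_2, d_2) = (m_1, d_1) = (20, 1), so from here the quotient a_1 repeats; the period length is 1.
Hence the expansion of sqrt(401) is a_0 = 20 followed by the repeating block 40 (period 1).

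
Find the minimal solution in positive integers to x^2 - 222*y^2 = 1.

(x, y) = (149, 10)

First expand sqrt(222) as a continued fraction. With x_i = (sqrt(222) + m_i)/d_i and (m_0, d_0) = (0, 1): a_0 = floor(sqrt(222)) = 14, since 14^2 = 196 <= 222 < 225 = 15^2.
Iterate m_{i+1} = d_i*a_i - m_i, d_{i+1} = (222 - m_{i+1}^2)/d_i, a_{i+1} = floor((a_0 + m_{i+1})/d_{i+1}):
  m_1 = 1*14 - 0 = 14, d_1 = (222 - 14^2)/1 = 26/1 = 26, a_1 = floor((14 + 14)/26) = 1.
  m_2 = 26*1 - 14 = 12, d_2 = (222 - 12^2)/26 = 78/26 = 3, a_2 = floor((14 + 12)/3) = 8.
  m_3 = 3*8 - 12 = 12, d_3 = (222 - 12^2)/3 = 78/3 = 26, a_3 = floor((14 + 12)/26) = 1.
  m_4 = 26*1 - 12 = 14, d_4 = (222 - 14^2)/26 = 26/26 = 1, a_4 = floor((14 + 14)/1) = 28.
  m_5 = 1*28 - 14 = 14, d_5 = (222 - 14^2)/1 = 26/1 = 26: (m_5, d_5) = (m_1, d_1) = (14, 26), so from here the quotients repeat a_1, ..., a_4; the period length is 4.
So sqrt(222) = [14; (1, 8, 1, 28)] with period length k = 4.
k is even, so the fundamental solution of x^2 - 222y^2 = 1 is (p_{k-1}, q_{k-1}) = (p_3, q_3); compute convergents through index 3.
Convergents (p_i = a_i*p_{i-1} + p_{i-2}, q_i = a_i*q_{i-1} + q_{i-2} with p_{-2}=0, p_{-1}=1, q_{-2}=1, q_{-1}=0):
  i=0: a_0=14, p_0 = 14*1 + 0 = 14, q_0 = 14*0 + 1 = 1.
  i=1: a_1=1, p_1 = 1*14 + 1 = 15, q_1 = 1*1 + 0 = 1.
  i=2: a_2=8, p_2 = 8*15 + 14 = 134, q_2 = 8*1 + 1 = 9.
  i=3: a_3=1, p_3 = 1*134 + 15 = 149, q_3 = 1*9 + 1 = 10.
Check: 149^2 - 222*10^2 = 22201 - 22200 = 1, so (x, y) = (149, 10) solves the equation, and by the theorem it is the least positive solution.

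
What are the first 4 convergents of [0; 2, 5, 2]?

0/1, 1/2, 5/11, 11/24

Using the convergent recurrence p_i = a_i*p_{i-1} + p_{i-2}, q_i = a_i*q_{i-1} + q_{i-2} with p_{-2}=0, p_{-1}=1, q_{-2}=1, q_{-1}=0:
  i=0: a_0=0, p_0 = 0*1 + 0 = 0, q_0 = 0*0 + 1 = 1.
  i=1: a_1=2, p_1 = 2*0 + 1 = 1, q_1 = 2*1 + 0 = 2.
  i=2: a_2=5, p_2 = 5*1 + 0 = 5, q_2 = 5*2 + 1 = 11.
  i=3: a_3=2, p_3 = 2*5 + 1 = 11, q_3 = 2*11 + 2 = 24.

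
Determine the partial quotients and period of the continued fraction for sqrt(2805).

Write x_i = (sqrt(2805) + m_i)/d_i with (m_0, d_0) = (0, 1). a_0 = floor(sqrt(2805)) = 52, since 52^2 = 2704 <= 2805 < 2809 = 53^2.
Iterate m_{i+1} = d_i*a_i - m_i, d_{i+1} = (2805 - m_{i+1}^2)/d_i, a_{i+1} = floor((a_0 + m_{i+1})/d_{i+1}):
  m_1 = 1*52 - 0 = 52, d_1 = (2805 - 52^2)/1 = 101/1 = 101, a_1 = floor((52 + 52)/101) = 1.
  m_2 = 101*1 - 52 = 49, d_2 = (2805 - 49^2)/101 = 404/101 = 4, a_2 = floor((52 + 49)/4) = 25.
  m_3 = 4*25 - 49 = 51, d_3 = (2805 - 51^2)/4 = 204/4 = 51, a_3 = floor((52 + 51)/51) = 2.
  m_4 = 51*2 - 51 = 51, d_4 = (2805 - 51^2)/51 = 204/51 = 4, a_4 = floor((52 + 51)/4) = 25.
  m_5 = 4*25 - 51 = 49, d_5 = (2805 - 49^2)/4 = 404/4 = 101, a_5 = floor((52 + 49)/101) = 1.
  m_6 = 101*1 - 49 = 52, d_6 = (2805 - 52^2)/101 = 101/101 = 1, a_6 = floor((52 + 52)/1) = 104.
  m_7 = 1*104 - 52 = 52, d_7 = (2805 - 52^2)/1 = 101/1 = 101: (m_7, d_7) = (m_1, d_1) = (52, 101), so from here the quotients repeat a_1, ..., a_6; the period length is 6.
Hence the expansion of sqrt(2805) is a_0 = 52 followed by the repeating block 1, 25, 2, 25, 1, 104 (period 6).

[52; (1, 25, 2, 25, 1, 104)]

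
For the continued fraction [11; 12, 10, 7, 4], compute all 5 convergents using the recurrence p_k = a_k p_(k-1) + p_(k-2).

11/1, 133/12, 1341/121, 9520/859, 39421/3557

Using the convergent recurrence p_i = a_i*p_{i-1} + p_{i-2}, q_i = a_i*q_{i-1} + q_{i-2} with p_{-2}=0, p_{-1}=1, q_{-2}=1, q_{-1}=0:
  i=0: a_0=11, p_0 = 11*1 + 0 = 11, q_0 = 11*0 + 1 = 1.
  i=1: a_1=12, p_1 = 12*11 + 1 = 133, q_1 = 12*1 + 0 = 12.
  i=2: a_2=10, p_2 = 10*133 + 11 = 1341, q_2 = 10*12 + 1 = 121.
  i=3: a_3=7, p_3 = 7*1341 + 133 = 9520, q_3 = 7*121 + 12 = 859.
  i=4: a_4=4, p_4 = 4*9520 + 1341 = 39421, q_4 = 4*859 + 121 = 3557.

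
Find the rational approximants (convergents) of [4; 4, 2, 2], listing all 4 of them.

Using the convergent recurrence p_i = a_i*p_{i-1} + p_{i-2}, q_i = a_i*q_{i-1} + q_{i-2} with p_{-2}=0, p_{-1}=1, q_{-2}=1, q_{-1}=0:
  i=0: a_0=4, p_0 = 4*1 + 0 = 4, q_0 = 4*0 + 1 = 1.
  i=1: a_1=4, p_1 = 4*4 + 1 = 17, q_1 = 4*1 + 0 = 4.
  i=2: a_2=2, p_2 = 2*17 + 4 = 38, q_2 = 2*4 + 1 = 9.
  i=3: a_3=2, p_3 = 2*38 + 17 = 93, q_3 = 2*9 + 4 = 22.

4/1, 17/4, 38/9, 93/22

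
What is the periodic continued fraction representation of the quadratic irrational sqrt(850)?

[29; (6, 2, 6, 58)]

Write x_i = (sqrt(850) + m_i)/d_i with (m_0, d_0) = (0, 1). a_0 = floor(sqrt(850)) = 29, since 29^2 = 841 <= 850 < 900 = 30^2.
Iterate m_{i+1} = d_i*a_i - m_i, d_{i+1} = (850 - m_{i+1}^2)/d_i, a_{i+1} = floor((a_0 + m_{i+1})/d_{i+1}):
  m_1 = 1*29 - 0 = 29, d_1 = (850 - 29^2)/1 = 9/1 = 9, a_1 = floor((29 + 29)/9) = 6.
  m_2 = 9*6 - 29 = 25, d_2 = (850 - 25^2)/9 = 225/9 = 25, a_2 = floor((29 + 25)/25) = 2.
  m_3 = 25*2 - 25 = 25, d_3 = (850 - 25^2)/25 = 225/25 = 9, a_3 = floor((29 + 25)/9) = 6.
  m_4 = 9*6 - 25 = 29, d_4 = (850 - 29^2)/9 = 9/9 = 1, a_4 = floor((29 + 29)/1) = 58.
  m_5 = 1*58 - 29 = 29, d_5 = (850 - 29^2)/1 = 9/1 = 9: (m_5, d_5) = (m_1, d_1) = (29, 9), so from here the quotients repeat a_1, ..., a_4; the period length is 4.
Hence the expansion of sqrt(850) is a_0 = 29 followed by the repeating block 6, 2, 6, 58 (period 4).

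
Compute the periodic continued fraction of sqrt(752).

Write x_i = (sqrt(752) + m_i)/d_i with (m_0, d_0) = (0, 1). a_0 = floor(sqrt(752)) = 27, since 27^2 = 729 <= 752 < 784 = 28^2.
Iterate m_{i+1} = d_i*a_i - m_i, d_{i+1} = (752 - m_{i+1}^2)/d_i, a_{i+1} = floor((a_0 + m_{i+1})/d_{i+1}):
  m_1 = 1*27 - 0 = 27, d_1 = (752 - 27^2)/1 = 23/1 = 23, a_1 = floor((27 + 27)/23) = 2.
  m_2 = 23*2 - 27 = 19, d_2 = (752 - 19^2)/23 = 391/23 = 17, a_2 = floor((27 + 19)/17) = 2.
  m_3 = 17*2 - 19 = 15, d_3 = (752 - 15^2)/17 = 527/17 = 31, a_3 = floor((27 + 15)/31) = 1.
  m_4 = 31*1 - 15 = 16, d_4 = (752 - 16^2)/31 = 496/31 = 16, a_4 = floor((27 + 16)/16) = 2.
  m_5 = 16*2 - 16 = 16, d_5 = (752 - 16^2)/16 = 496/16 = 31, a_5 = floor((27 + 16)/31) = 1.
  m_6 = 31*1 - 16 = 15, d_6 = (752 - 15^2)/31 = 527/31 = 17, a_6 = floor((27 + 15)/17) = 2.
  m_7 = 17*2 - 15 = 19, d_7 = (752 - 19^2)/17 = 391/17 = 23, a_7 = floor((27 + 19)/23) = 2.
  m_8 = 23*2 - 19 = 27, d_8 = (752 - 27^2)/23 = 23/23 = 1, a_8 = floor((27 + 27)/1) = 54.
  m_9 = 1*54 - 27 = 27, d_9 = (752 - 27^2)/1 = 23/1 = 23: (m_9, d_9) = (m_1, d_1) = (27, 23), so from here the quotients repeat a_1, ..., a_8; the period length is 8.
Hence the expansion of sqrt(752) is a_0 = 27 followed by the repeating block 2, 2, 1, 2, 1, 2, 2, 54 (period 8).

[27; (2, 2, 1, 2, 1, 2, 2, 54)]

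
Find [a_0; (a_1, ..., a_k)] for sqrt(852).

[29; (5, 3, 2, 4, 2, 3, 5, 58)]

Write x_i = (sqrt(852) + m_i)/d_i with (m_0, d_0) = (0, 1). a_0 = floor(sqrt(852)) = 29, since 29^2 = 841 <= 852 < 900 = 30^2.
Iterate m_{i+1} = d_i*a_i - m_i, d_{i+1} = (852 - m_{i+1}^2)/d_i, a_{i+1} = floor((a_0 + m_{i+1})/d_{i+1}):
  m_1 = 1*29 - 0 = 29, d_1 = (852 - 29^2)/1 = 11/1 = 11, a_1 = floor((29 + 29)/11) = 5.
  m_2 = 11*5 - 29 = 26, d_2 = (852 - 26^2)/11 = 176/11 = 16, a_2 = floor((29 + 26)/16) = 3.
  m_3 = 16*3 - 26 = 22, d_3 = (852 - 22^2)/16 = 368/16 = 23, a_3 = floor((29 + 22)/23) = 2.
  m_4 = 23*2 - 22 = 24, d_4 = (852 - 24^2)/23 = 276/23 = 12, a_4 = floor((29 + 24)/12) = 4.
  m_5 = 12*4 - 24 = 24, d_5 = (852 - 24^2)/12 = 276/12 = 23, a_5 = floor((29 + 24)/23) = 2.
  m_6 = 23*2 - 24 = 22, d_6 = (852 - 22^2)/23 = 368/23 = 16, a_6 = floor((29 + 22)/16) = 3.
  m_7 = 16*3 - 22 = 26, d_7 = (852 - 26^2)/16 = 176/16 = 11, a_7 = floor((29 + 26)/11) = 5.
  m_8 = 11*5 - 26 = 29, d_8 = (852 - 29^2)/11 = 11/11 = 1, a_8 = floor((29 + 29)/1) = 58.
  m_9 = 1*58 - 29 = 29, d_9 = (852 - 29^2)/1 = 11/1 = 11: (m_9, d_9) = (m_1, d_1) = (29, 11), so from here the quotients repeat a_1, ..., a_8; the period length is 8.
Hence the expansion of sqrt(852) is a_0 = 29 followed by the repeating block 5, 3, 2, 4, 2, 3, 5, 58 (period 8).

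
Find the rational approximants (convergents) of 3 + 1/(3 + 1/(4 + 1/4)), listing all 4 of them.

Using the convergent recurrence p_i = a_i*p_{i-1} + p_{i-2}, q_i = a_i*q_{i-1} + q_{i-2} with p_{-2}=0, p_{-1}=1, q_{-2}=1, q_{-1}=0:
  i=0: a_0=3, p_0 = 3*1 + 0 = 3, q_0 = 3*0 + 1 = 1.
  i=1: a_1=3, p_1 = 3*3 + 1 = 10, q_1 = 3*1 + 0 = 3.
  i=2: a_2=4, p_2 = 4*10 + 3 = 43, q_2 = 4*3 + 1 = 13.
  i=3: a_3=4, p_3 = 4*43 + 10 = 182, q_3 = 4*13 + 3 = 55.

3/1, 10/3, 43/13, 182/55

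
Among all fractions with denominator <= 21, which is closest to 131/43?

Expand x = 131/43 as a continued fraction with the Euclidean algorithm:
  131 = 3*43 + 2, so a_0 = 3.
  43 = 21*2 + 1, so a_1 = 21.
  2 = 2*1 + 0, so a_2 = 2.
so x = [3; 21, 2].
Convergents (p_i = a_i*p_{i-1} + p_{i-2}, q_i = a_i*q_{i-1} + q_{i-2} with p_{-2}=0, p_{-1}=1, q_{-2}=1, q_{-1}=0), until the denominator exceeds 21:
  i=0: a_0=3, p_0 = 3*1 + 0 = 3, q_0 = 3*0 + 1 = 1.
  i=1: a_1=21, p_1 = 21*3 + 1 = 64, q_1 = 21*1 + 0 = 21.
  i=2: a_2=2, p_2 = 2*64 + 3 = 131, q_2 = 2*21 + 1 = 43.
q_2 = 43 > 21, so the last convergent with denominator <= 21 is p_1/q_1 = 64/21.
The closest fraction with denominator <= 21 is either p_1/q_1 or the intermediate fraction (k*p_1 + p_0)/(k*q_1 + q_0) with the largest k >= 1 whose denominator stays <= 21; these approach x as k grows, and every other convergent or intermediate fraction in range is farther away.
Largest k: floor((21 - q_0)/q_1) = floor((21 - 1)/21) = 0.
Since k = 0, no intermediate fraction beyond p_1/q_1 has denominator <= 21, so the convergent 64/21 is the closest (its error is |131*21 - 64*43|/(43*21) = 1/903).

64/21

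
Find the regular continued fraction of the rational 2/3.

[0; 1, 2]

Run the Euclidean algorithm on 2 and 3; the successive quotients are the partial quotients a_0, a_1, ... (each step inverts the fractional part left over by the previous one):
  2 = 0*3 + 2, so a_0 = 0.
  3 = 1*2 + 1, so a_1 = 1.
  2 = 2*1 + 0, so a_2 = 2.
The remainder reaches 0 after 3 divisions, so the expansion has 3 partial quotients, read off in order.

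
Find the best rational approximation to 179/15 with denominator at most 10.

119/10

Expand x = 179/15 as a continued fraction with the Euclidean algorithm:
  179 = 11*15 + 14, so a_0 = 11.
  15 = 1*14 + 1, so a_1 = 1.
  14 = 14*1 + 0, so a_2 = 14.
so x = [11; 1, 14].
Convergents (p_i = a_i*p_{i-1} + p_{i-2}, q_i = a_i*q_{i-1} + q_{i-2} with p_{-2}=0, p_{-1}=1, q_{-2}=1, q_{-1}=0), until the denominator exceeds 10:
  i=0: a_0=11, p_0 = 11*1 + 0 = 11, q_0 = 11*0 + 1 = 1.
  i=1: a_1=1, p_1 = 1*11 + 1 = 12, q_1 = 1*1 + 0 = 1.
  i=2: a_2=14, p_2 = 14*12 + 11 = 179, q_2 = 14*1 + 1 = 15.
q_2 = 15 > 10, so the last convergent with denominator <= 10 is p_1/q_1 = 12/1.
The closest fraction with denominator <= 10 is either p_1/q_1 or the intermediate fraction (k*p_1 + p_0)/(k*q_1 + q_0) with the largest k >= 1 whose denominator stays <= 10; these approach x as k grows, and every other convergent or intermediate fraction in range is farther away.
Largest k: floor((10 - q_0)/q_1) = floor((10 - 1)/1) = 9.
That gives (9*12 + 11)/(9*1 + 1) = 119/10.
Compare the errors: |x - 12/1| = |179*1 - 12*15|/(15*1) = 1/15, and |x - 119/10| = |179*10 - 119*15|/(15*10) = 5/150.
Cross-multiplying, 5*15 = 75 < 150 = 1*150, so 5/150 is smaller: the intermediate fraction 119/10 is closer to x than 12/1.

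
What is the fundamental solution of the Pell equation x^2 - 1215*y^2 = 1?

(x, y) = (244, 7)

First expand sqrt(1215) as a continued fraction. With x_i = (sqrt(1215) + m_i)/d_i and (m_0, d_0) = (0, 1): a_0 = floor(sqrt(1215)) = 34, since 34^2 = 1156 <= 1215 < 1225 = 35^2.
Iterate m_{i+1} = d_i*a_i - m_i, d_{i+1} = (1215 - m_{i+1}^2)/d_i, a_{i+1} = floor((a_0 + m_{i+1})/d_{i+1}):
  m_1 = 1*34 - 0 = 34, d_1 = (1215 - 34^2)/1 = 59/1 = 59, a_1 = floor((34 + 34)/59) = 1.
  m_2 = 59*1 - 34 = 25, d_2 = (1215 - 25^2)/59 = 590/59 = 10, a_2 = floor((34 + 25)/10) = 5.
  m_3 = 10*5 - 25 = 25, d_3 = (1215 - 25^2)/10 = 590/10 = 59, a_3 = floor((34 + 25)/59) = 1.
  m_4 = 59*1 - 25 = 34, d_4 = (1215 - 34^2)/59 = 59/59 = 1, a_4 = floor((34 + 34)/1) = 68.
  m_5 = 1*68 - 34 = 34, d_5 = (1215 - 34^2)/1 = 59/1 = 59: (m_5, d_5) = (m_1, d_1) = (34, 59), so from here the quotients repeat a_1, ..., a_4; the period length is 4.
So sqrt(1215) = [34; (1, 5, 1, 68)] with period length k = 4.
k is even, so the fundamental solution of x^2 - 1215y^2 = 1 is (p_{k-1}, q_{k-1}) = (p_3, q_3); compute convergents through index 3.
Convergents (p_i = a_i*p_{i-1} + p_{i-2}, q_i = a_i*q_{i-1} + q_{i-2} with p_{-2}=0, p_{-1}=1, q_{-2}=1, q_{-1}=0):
  i=0: a_0=34, p_0 = 34*1 + 0 = 34, q_0 = 34*0 + 1 = 1.
  i=1: a_1=1, p_1 = 1*34 + 1 = 35, q_1 = 1*1 + 0 = 1.
  i=2: a_2=5, p_2 = 5*35 + 34 = 209, q_2 = 5*1 + 1 = 6.
  i=3: a_3=1, p_3 = 1*209 + 35 = 244, q_3 = 1*6 + 1 = 7.
Check: 244^2 - 1215*7^2 = 59536 - 59535 = 1, so (x, y) = (244, 7) solves the equation, and by the theorem it is the least positive solution.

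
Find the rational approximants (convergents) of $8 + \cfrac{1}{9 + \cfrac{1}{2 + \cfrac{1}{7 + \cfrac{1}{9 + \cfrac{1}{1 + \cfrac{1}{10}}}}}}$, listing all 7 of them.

8/1, 73/9, 154/19, 1151/142, 10513/1297, 11664/1439, 127153/15687

Using the convergent recurrence p_i = a_i*p_{i-1} + p_{i-2}, q_i = a_i*q_{i-1} + q_{i-2} with p_{-2}=0, p_{-1}=1, q_{-2}=1, q_{-1}=0:
  i=0: a_0=8, p_0 = 8*1 + 0 = 8, q_0 = 8*0 + 1 = 1.
  i=1: a_1=9, p_1 = 9*8 + 1 = 73, q_1 = 9*1 + 0 = 9.
  i=2: a_2=2, p_2 = 2*73 + 8 = 154, q_2 = 2*9 + 1 = 19.
  i=3: a_3=7, p_3 = 7*154 + 73 = 1151, q_3 = 7*19 + 9 = 142.
  i=4: a_4=9, p_4 = 9*1151 + 154 = 10513, q_4 = 9*142 + 19 = 1297.
  i=5: a_5=1, p_5 = 1*10513 + 1151 = 11664, q_5 = 1*1297 + 142 = 1439.
  i=6: a_6=10, p_6 = 10*11664 + 10513 = 127153, q_6 = 10*1439 + 1297 = 15687.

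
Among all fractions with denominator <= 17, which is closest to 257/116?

31/14

Expand x = 257/116 as a continued fraction with the Euclidean algorithm:
  257 = 2*116 + 25, so a_0 = 2.
  116 = 4*25 + 16, so a_1 = 4.
  25 = 1*16 + 9, so a_2 = 1.
  16 = 1*9 + 7, so a_3 = 1.
  9 = 1*7 + 2, so a_4 = 1.
  7 = 3*2 + 1, so a_5 = 3.
  2 = 2*1 + 0, so a_6 = 2.
so x = [2; 4, 1, 1, 1, 3, 2].
Convergents (p_i = a_i*p_{i-1} + p_{i-2}, q_i = a_i*q_{i-1} + q_{i-2} with p_{-2}=0, p_{-1}=1, q_{-2}=1, q_{-1}=0), until the denominator exceeds 17:
  i=0: a_0=2, p_0 = 2*1 + 0 = 2, q_0 = 2*0 + 1 = 1.
  i=1: a_1=4, p_1 = 4*2 + 1 = 9, q_1 = 4*1 + 0 = 4.
  i=2: a_2=1, p_2 = 1*9 + 2 = 11, q_2 = 1*4 + 1 = 5.
  i=3: a_3=1, p_3 = 1*11 + 9 = 20, q_3 = 1*5 + 4 = 9.
  i=4: a_4=1, p_4 = 1*20 + 11 = 31, q_4 = 1*9 + 5 = 14.
  i=5: a_5=3, p_5 = 3*31 + 20 = 113, q_5 = 3*14 + 9 = 51.
q_5 = 51 > 17, so the last convergent with denominator <= 17 is p_4/q_4 = 31/14.
The closest fraction with denominator <= 17 is either p_4/q_4 or the intermediate fraction (k*p_4 + p_3)/(k*q_4 + q_3) with the largest k >= 1 whose denominator stays <= 17; these approach x as k grows, and every other convergent or intermediate fraction in range is farther away.
Largest k: floor((17 - q_3)/q_4) = floor((17 - 9)/14) = 0.
Since k = 0, no intermediate fraction beyond p_4/q_4 has denominator <= 17, so the convergent 31/14 is the closest (its error is |257*14 - 31*116|/(116*14) = 2/1624).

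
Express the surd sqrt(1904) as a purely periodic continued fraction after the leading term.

[43; (1, 1, 1, 2, 1, 4, 1, 2, 1, 1, 1, 86)]

Write x_i = (sqrt(1904) + m_i)/d_i with (m_0, d_0) = (0, 1). a_0 = floor(sqrt(1904)) = 43, since 43^2 = 1849 <= 1904 < 1936 = 44^2.
Iterate m_{i+1} = d_i*a_i - m_i, d_{i+1} = (1904 - m_{i+1}^2)/d_i, a_{i+1} = floor((a_0 + m_{i+1})/d_{i+1}):
  m_1 = 1*43 - 0 = 43, d_1 = (1904 - 43^2)/1 = 55/1 = 55, a_1 = floor((43 + 43)/55) = 1.
  m_2 = 55*1 - 43 = 12, d_2 = (1904 - 12^2)/55 = 1760/55 = 32, a_2 = floor((43 + 12)/32) = 1.
  m_3 = 32*1 - 12 = 20, d_3 = (1904 - 20^2)/32 = 1504/32 = 47, a_3 = floor((43 + 20)/47) = 1.
  m_4 = 47*1 - 20 = 27, d_4 = (1904 - 27^2)/47 = 1175/47 = 25, a_4 = floor((43 + 27)/25) = 2.
  m_5 = 25*2 - 27 = 23, d_5 = (1904 - 23^2)/25 = 1375/25 = 55, a_5 = floor((43 + 23)/55) = 1.
  m_6 = 55*1 - 23 = 32, d_6 = (1904 - 32^2)/55 = 880/55 = 16, a_6 = floor((43 + 32)/16) = 4.
  m_7 = 16*4 - 32 = 32, d_7 = (1904 - 32^2)/16 = 880/16 = 55, a_7 = floor((43 + 32)/55) = 1.
  m_8 = 55*1 - 32 = 23, d_8 = (1904 - 23^2)/55 = 1375/55 = 25, a_8 = floor((43 + 23)/25) = 2.
  m_9 = 25*2 - 23 = 27, d_9 = (1904 - 27^2)/25 = 1175/25 = 47, a_9 = floor((43 + 27)/47) = 1.
  m_10 = 47*1 - 27 = 20, d_10 = (1904 - 20^2)/47 = 1504/47 = 32, a_10 = floor((43 + 20)/32) = 1.
  m_11 = 32*1 - 20 = 12, d_11 = (1904 - 12^2)/32 = 1760/32 = 55, a_11 = floor((43 + 12)/55) = 1.
  m_12 = 55*1 - 12 = 43, d_12 = (1904 - 43^2)/55 = 55/55 = 1, a_12 = floor((43 + 43)/1) = 86.
  m_13 = 1*86 - 43 = 43, d_13 = (1904 - 43^2)/1 = 55/1 = 55: (m_13, d_13) = (m_1, d_1) = (43, 55), so from here the quotients repeat a_1, ..., a_12; the period length is 12.
Hence the expansion of sqrt(1904) is a_0 = 43 followed by the repeating block 1, 1, 1, 2, 1, 4, 1, 2, 1, 1, 1, 86 (period 12).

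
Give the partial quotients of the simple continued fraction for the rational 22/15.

Run the Euclidean algorithm on 22 and 15; the successive quotients are the partial quotients a_0, a_1, ... (each step inverts the fractional part left over by the previous one):
  22 = 1*15 + 7, so a_0 = 1.
  15 = 2*7 + 1, so a_1 = 2.
  7 = 7*1 + 0, so a_2 = 7.
The remainder reaches 0 after 3 divisions, so the expansion has 3 partial quotients, read off in order.

[1; 2, 7]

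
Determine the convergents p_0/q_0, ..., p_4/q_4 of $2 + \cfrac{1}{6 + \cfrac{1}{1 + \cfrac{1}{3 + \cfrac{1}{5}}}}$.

2/1, 13/6, 15/7, 58/27, 305/142

Using the convergent recurrence p_i = a_i*p_{i-1} + p_{i-2}, q_i = a_i*q_{i-1} + q_{i-2} with p_{-2}=0, p_{-1}=1, q_{-2}=1, q_{-1}=0:
  i=0: a_0=2, p_0 = 2*1 + 0 = 2, q_0 = 2*0 + 1 = 1.
  i=1: a_1=6, p_1 = 6*2 + 1 = 13, q_1 = 6*1 + 0 = 6.
  i=2: a_2=1, p_2 = 1*13 + 2 = 15, q_2 = 1*6 + 1 = 7.
  i=3: a_3=3, p_3 = 3*15 + 13 = 58, q_3 = 3*7 + 6 = 27.
  i=4: a_4=5, p_4 = 5*58 + 15 = 305, q_4 = 5*27 + 7 = 142.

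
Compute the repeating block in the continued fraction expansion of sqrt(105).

Write x_i = (sqrt(105) + m_i)/d_i with (m_0, d_0) = (0, 1). a_0 = floor(sqrt(105)) = 10, since 10^2 = 100 <= 105 < 121 = 11^2.
Iterate m_{i+1} = d_i*a_i - m_i, d_{i+1} = (105 - m_{i+1}^2)/d_i, a_{i+1} = floor((a_0 + m_{i+1})/d_{i+1}):
  m_1 = 1*10 - 0 = 10, d_1 = (105 - 10^2)/1 = 5/1 = 5, a_1 = floor((10 + 10)/5) = 4.
  m_2 = 5*4 - 10 = 10, d_2 = (105 - 10^2)/5 = 5/5 = 1, a_2 = floor((10 + 10)/1) = 20.
  m_3 = 1*20 - 10 = 10, d_3 = (105 - 10^2)/1 = 5/1 = 5: (m_3, d_3) = (m_1, d_1) = (10, 5), so from here the quotients repeat a_1, a_2; the period length is 2.
Hence the expansion of sqrt(105) is a_0 = 10 followed by the repeating block 4, 20 (period 2).

[10; (4, 20)]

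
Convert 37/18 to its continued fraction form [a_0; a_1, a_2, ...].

[2; 18]

Run the Euclidean algorithm on 37 and 18; the successive quotients are the partial quotients a_0, a_1, ... (each step inverts the fractional part left over by the previous one):
  37 = 2*18 + 1, so a_0 = 2.
  18 = 18*1 + 0, so a_1 = 18.
The remainder reaches 0 after 2 divisions, so the expansion has 2 partial quotients, read off in order.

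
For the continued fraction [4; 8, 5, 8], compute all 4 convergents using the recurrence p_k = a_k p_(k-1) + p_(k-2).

Using the convergent recurrence p_i = a_i*p_{i-1} + p_{i-2}, q_i = a_i*q_{i-1} + q_{i-2} with p_{-2}=0, p_{-1}=1, q_{-2}=1, q_{-1}=0:
  i=0: a_0=4, p_0 = 4*1 + 0 = 4, q_0 = 4*0 + 1 = 1.
  i=1: a_1=8, p_1 = 8*4 + 1 = 33, q_1 = 8*1 + 0 = 8.
  i=2: a_2=5, p_2 = 5*33 + 4 = 169, q_2 = 5*8 + 1 = 41.
  i=3: a_3=8, p_3 = 8*169 + 33 = 1385, q_3 = 8*41 + 8 = 336.

4/1, 33/8, 169/41, 1385/336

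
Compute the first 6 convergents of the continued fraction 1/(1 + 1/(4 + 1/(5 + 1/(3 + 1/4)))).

0/1, 1/1, 4/5, 21/26, 67/83, 289/358

Using the convergent recurrence p_i = a_i*p_{i-1} + p_{i-2}, q_i = a_i*q_{i-1} + q_{i-2} with p_{-2}=0, p_{-1}=1, q_{-2}=1, q_{-1}=0:
  i=0: a_0=0, p_0 = 0*1 + 0 = 0, q_0 = 0*0 + 1 = 1.
  i=1: a_1=1, p_1 = 1*0 + 1 = 1, q_1 = 1*1 + 0 = 1.
  i=2: a_2=4, p_2 = 4*1 + 0 = 4, q_2 = 4*1 + 1 = 5.
  i=3: a_3=5, p_3 = 5*4 + 1 = 21, q_3 = 5*5 + 1 = 26.
  i=4: a_4=3, p_4 = 3*21 + 4 = 67, q_4 = 3*26 + 5 = 83.
  i=5: a_5=4, p_5 = 4*67 + 21 = 289, q_5 = 4*83 + 26 = 358.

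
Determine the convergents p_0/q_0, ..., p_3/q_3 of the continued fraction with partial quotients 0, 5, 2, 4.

0/1, 1/5, 2/11, 9/49

Using the convergent recurrence p_i = a_i*p_{i-1} + p_{i-2}, q_i = a_i*q_{i-1} + q_{i-2} with p_{-2}=0, p_{-1}=1, q_{-2}=1, q_{-1}=0:
  i=0: a_0=0, p_0 = 0*1 + 0 = 0, q_0 = 0*0 + 1 = 1.
  i=1: a_1=5, p_1 = 5*0 + 1 = 1, q_1 = 5*1 + 0 = 5.
  i=2: a_2=2, p_2 = 2*1 + 0 = 2, q_2 = 2*5 + 1 = 11.
  i=3: a_3=4, p_3 = 4*2 + 1 = 9, q_3 = 4*11 + 5 = 49.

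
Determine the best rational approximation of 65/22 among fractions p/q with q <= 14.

41/14

Expand x = 65/22 as a continued fraction with the Euclidean algorithm:
  65 = 2*22 + 21, so a_0 = 2.
  22 = 1*21 + 1, so a_1 = 1.
  21 = 21*1 + 0, so a_2 = 21.
so x = [2; 1, 21].
Convergents (p_i = a_i*p_{i-1} + p_{i-2}, q_i = a_i*q_{i-1} + q_{i-2} with p_{-2}=0, p_{-1}=1, q_{-2}=1, q_{-1}=0), until the denominator exceeds 14:
  i=0: a_0=2, p_0 = 2*1 + 0 = 2, q_0 = 2*0 + 1 = 1.
  i=1: a_1=1, p_1 = 1*2 + 1 = 3, q_1 = 1*1 + 0 = 1.
  i=2: a_2=21, p_2 = 21*3 + 2 = 65, q_2 = 21*1 + 1 = 22.
q_2 = 22 > 14, so the last convergent with denominator <= 14 is p_1/q_1 = 3/1.
The closest fraction with denominator <= 14 is either p_1/q_1 or the intermediate fraction (k*p_1 + p_0)/(k*q_1 + q_0) with the largest k >= 1 whose denominator stays <= 14; these approach x as k grows, and every other convergent or intermediate fraction in range is farther away.
Largest k: floor((14 - q_0)/q_1) = floor((14 - 1)/1) = 13.
That gives (13*3 + 2)/(13*1 + 1) = 41/14.
Compare the errors: |x - 3/1| = |65*1 - 3*22|/(22*1) = 1/22, and |x - 41/14| = |65*14 - 41*22|/(22*14) = 8/308.
Cross-multiplying, 8*22 = 176 < 308 = 1*308, so 8/308 is smaller: the intermediate fraction 41/14 is closer to x than 3/1.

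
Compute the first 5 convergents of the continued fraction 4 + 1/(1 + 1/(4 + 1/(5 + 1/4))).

Using the convergent recurrence p_i = a_i*p_{i-1} + p_{i-2}, q_i = a_i*q_{i-1} + q_{i-2} with p_{-2}=0, p_{-1}=1, q_{-2}=1, q_{-1}=0:
  i=0: a_0=4, p_0 = 4*1 + 0 = 4, q_0 = 4*0 + 1 = 1.
  i=1: a_1=1, p_1 = 1*4 + 1 = 5, q_1 = 1*1 + 0 = 1.
  i=2: a_2=4, p_2 = 4*5 + 4 = 24, q_2 = 4*1 + 1 = 5.
  i=3: a_3=5, p_3 = 5*24 + 5 = 125, q_3 = 5*5 + 1 = 26.
  i=4: a_4=4, p_4 = 4*125 + 24 = 524, q_4 = 4*26 + 5 = 109.

4/1, 5/1, 24/5, 125/26, 524/109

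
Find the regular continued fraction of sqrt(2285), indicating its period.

Write x_i = (sqrt(2285) + m_i)/d_i with (m_0, d_0) = (0, 1). a_0 = floor(sqrt(2285)) = 47, since 47^2 = 2209 <= 2285 < 2304 = 48^2.
Iterate m_{i+1} = d_i*a_i - m_i, d_{i+1} = (2285 - m_{i+1}^2)/d_i, a_{i+1} = floor((a_0 + m_{i+1})/d_{i+1}):
  m_1 = 1*47 - 0 = 47, d_1 = (2285 - 47^2)/1 = 76/1 = 76, a_1 = floor((47 + 47)/76) = 1.
  m_2 = 76*1 - 47 = 29, d_2 = (2285 - 29^2)/76 = 1444/76 = 19, a_2 = floor((47 + 29)/19) = 4.
  m_3 = 19*4 - 29 = 47, d_3 = (2285 - 47^2)/19 = 76/19 = 4, a_3 = floor((47 + 47)/4) = 23.
  m_4 = 4*23 - 47 = 45, d_4 = (2285 - 45^2)/4 = 260/4 = 65, a_4 = floor((47 + 45)/65) = 1.
  m_5 = 65*1 - 45 = 20, d_5 = (2285 - 20^2)/65 = 1885/65 = 29, a_5 = floor((47 + 20)/29) = 2.
  m_6 = 29*2 - 20 = 38, d_6 = (2285 - 38^2)/29 = 841/29 = 29, a_6 = floor((47 + 38)/29) = 2.
  m_7 = 29*2 - 38 = 20, d_7 = (2285 - 20^2)/29 = 1885/29 = 65, a_7 = floor((47 + 20)/65) = 1.
  m_8 = 65*1 - 20 = 45, d_8 = (2285 - 45^2)/65 = 260/65 = 4, a_8 = floor((47 + 45)/4) = 23.
  m_9 = 4*23 - 45 = 47, d_9 = (2285 - 47^2)/4 = 76/4 = 19, a_9 = floor((47 + 47)/19) = 4.
  m_10 = 19*4 - 47 = 29, d_10 = (2285 - 29^2)/19 = 1444/19 = 76, a_10 = floor((47 + 29)/76) = 1.
  m_11 = 76*1 - 29 = 47, d_11 = (2285 - 47^2)/76 = 76/76 = 1, a_11 = floor((47 + 47)/1) = 94.
  m_12 = 1*94 - 47 = 47, d_12 = (2285 - 47^2)/1 = 76/1 = 76: (m_12, d_12) = (m_1, d_1) = (47, 76), so from here the quotients repeat a_1, ..., a_11; the period length is 11.
Hence the expansion of sqrt(2285) is a_0 = 47 followed by the repeating block 1, 4, 23, 1, 2, 2, 1, 23, 4, 1, 94 (period 11).

[47; (1, 4, 23, 1, 2, 2, 1, 23, 4, 1, 94)]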